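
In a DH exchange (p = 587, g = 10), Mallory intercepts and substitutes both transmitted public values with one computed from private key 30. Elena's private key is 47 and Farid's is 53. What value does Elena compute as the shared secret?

572

Elena receives Mallory's public value M = 10^30 mod 587 instead of the honest one.
10^1 ≡ 10 (mod 587)
10^2 = (10^1)^2 ≡ 10^2 = 100 ≡ 100 (mod 587)
10^4 = (10^2)^2 ≡ 100^2 = 10000 ≡ 21 (mod 587)
10^8 = (10^4)^2 ≡ 21^2 = 441 ≡ 441 (mod 587)
10^16 = (10^8)^2 ≡ 441^2 = 194481 ≡ 184 (mod 587)
10^30 = 10^16 · 10^8 · 10^4 · 10^2 ≡ 184 · 441 · 21 · 100 ≡ 409 (mod 587).
So M = 409. Elena computes K = M^47 mod 587.
409^1 ≡ 409 (mod 587)
409^2 = (409^1)^2 ≡ 409^2 = 167281 ≡ 573 (mod 587)
409^4 = (409^2)^2 ≡ 573^2 = 328329 ≡ 196 (mod 587)
409^8 = (409^4)^2 ≡ 196^2 = 38416 ≡ 261 (mod 587)
409^16 = (409^8)^2 ≡ 261^2 = 68121 ≡ 29 (mod 587)
409^32 = (409^16)^2 ≡ 29^2 = 841 ≡ 254 (mod 587)
409^47 = 409^32 · 409^8 · 409^4 · 409^2 · 409^1 ≡ 254 · 261 · 196 · 573 · 409 ≡ 572 (mod 587).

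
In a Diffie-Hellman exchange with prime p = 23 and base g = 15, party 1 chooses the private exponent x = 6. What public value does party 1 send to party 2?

Public value = 15^6 mod 23.
15^1 ≡ 15 (mod 23)
15^2 = (15^1)^2 ≡ 15^2 = 225 ≡ 18 (mod 23)
15^4 = (15^2)^2 ≡ 18^2 = 324 ≡ 2 (mod 23)
15^6 = 15^4 · 15^2 ≡ 2 · 18 ≡ 13 (mod 23).

13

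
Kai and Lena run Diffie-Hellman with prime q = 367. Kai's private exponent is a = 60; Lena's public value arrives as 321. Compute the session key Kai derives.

8

Shared key K = 321^60 mod 367.
321^1 ≡ 321 (mod 367)
321^2 = (321^1)^2 ≡ 321^2 = 103041 ≡ 281 (mod 367)
321^4 = (321^2)^2 ≡ 281^2 = 78961 ≡ 56 (mod 367)
321^8 = (321^4)^2 ≡ 56^2 = 3136 ≡ 200 (mod 367)
321^16 = (321^8)^2 ≡ 200^2 = 40000 ≡ 364 (mod 367)
321^32 = (321^16)^2 ≡ 364^2 = 132496 ≡ 9 (mod 367)
321^60 = 321^32 · 321^16 · 321^8 · 321^4 ≡ 9 · 364 · 200 · 56 ≡ 8 (mod 367).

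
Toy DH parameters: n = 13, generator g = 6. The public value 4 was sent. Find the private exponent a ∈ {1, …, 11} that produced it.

10

Try successive powers of 6 modulo 13:
6^1 ≡ 6
6^2 ≡ 10
6^3 ≡ 8
6^4 ≡ 9
6^5 ≡ 2
6^6 ≡ 12
6^7 ≡ 7
6^8 ≡ 3
6^9 ≡ 5
6^10 ≡ 4
Found: a = 10.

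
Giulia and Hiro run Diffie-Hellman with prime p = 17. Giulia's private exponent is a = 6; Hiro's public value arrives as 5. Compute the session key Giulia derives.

2

Shared key K = 5^6 mod 17.
5^1 ≡ 5 (mod 17)
5^2 = (5^1)^2 ≡ 5^2 = 25 ≡ 8 (mod 17)
5^4 = (5^2)^2 ≡ 8^2 = 64 ≡ 13 (mod 17)
5^6 = 5^4 · 5^2 ≡ 13 · 8 ≡ 2 (mod 17).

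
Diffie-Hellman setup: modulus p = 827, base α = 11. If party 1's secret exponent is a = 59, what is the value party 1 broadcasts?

Public value = 11^59 mod 827.
11^1 ≡ 11 (mod 827)
11^2 = (11^1)^2 ≡ 11^2 = 121 ≡ 121 (mod 827)
11^4 = (11^2)^2 ≡ 121^2 = 14641 ≡ 582 (mod 827)
11^8 = (11^4)^2 ≡ 582^2 = 338724 ≡ 481 (mod 827)
11^16 = (11^8)^2 ≡ 481^2 = 231361 ≡ 628 (mod 827)
11^32 = (11^16)^2 ≡ 628^2 = 394384 ≡ 732 (mod 827)
11^59 = 11^32 · 11^16 · 11^8 · 11^2 · 11^1 ≡ 732 · 628 · 481 · 121 · 11 ≡ 124 (mod 827).

124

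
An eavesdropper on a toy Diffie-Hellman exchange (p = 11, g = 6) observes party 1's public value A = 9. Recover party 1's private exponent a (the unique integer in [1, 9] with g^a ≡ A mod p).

Try successive powers of 6 modulo 11:
6^1 ≡ 6
6^2 ≡ 3
6^3 ≡ 7
6^4 ≡ 9
Found: a = 4.

4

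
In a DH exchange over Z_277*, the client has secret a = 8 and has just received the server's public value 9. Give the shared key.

90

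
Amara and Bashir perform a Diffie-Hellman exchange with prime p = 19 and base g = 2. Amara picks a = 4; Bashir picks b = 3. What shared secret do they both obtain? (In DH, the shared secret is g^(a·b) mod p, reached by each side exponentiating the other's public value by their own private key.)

11

Bashir sends B = g^b mod p = 2^3 mod 19.
2^1 ≡ 2 (mod 19)
2^2 = (2^1)^2 ≡ 2^2 = 4 ≡ 4 (mod 19)
2^3 = 2^2 · 2^1 ≡ 4 · 2 ≡ 8 (mod 19).
So B = 8. Amara then computes K = B^a mod p = 8^4 mod 19.
8^1 ≡ 8 (mod 19)
8^2 = (8^1)^2 ≡ 8^2 = 64 ≡ 7 (mod 19)
8^4 = (8^2)^2 ≡ 7^2 = 49 ≡ 11 (mod 19)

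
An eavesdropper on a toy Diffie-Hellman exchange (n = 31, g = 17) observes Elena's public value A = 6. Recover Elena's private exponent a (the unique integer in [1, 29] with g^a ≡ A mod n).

25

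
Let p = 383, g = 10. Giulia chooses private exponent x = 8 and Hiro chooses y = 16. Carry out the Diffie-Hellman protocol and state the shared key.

114

Giulia sends A = g^x mod p = 10^8 mod 383.
10^1 ≡ 10 (mod 383)
10^2 = (10^1)^2 ≡ 10^2 = 100 ≡ 100 (mod 383)
10^4 = (10^2)^2 ≡ 100^2 = 10000 ≡ 42 (mod 383)
10^8 = (10^4)^2 ≡ 42^2 = 1764 ≡ 232 (mod 383)
So A = 232. Hiro then computes K = A^y mod p = 232^16 mod 383.
232^1 ≡ 232 (mod 383)
232^2 = (232^1)^2 ≡ 232^2 = 53824 ≡ 204 (mod 383)
232^4 = (232^2)^2 ≡ 204^2 = 41616 ≡ 252 (mod 383)
232^8 = (232^4)^2 ≡ 252^2 = 63504 ≡ 309 (mod 383)
232^16 = (232^8)^2 ≡ 309^2 = 95481 ≡ 114 (mod 383)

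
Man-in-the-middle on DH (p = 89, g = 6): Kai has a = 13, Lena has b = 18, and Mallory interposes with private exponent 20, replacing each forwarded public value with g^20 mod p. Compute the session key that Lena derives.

Lena receives Mallory's public value M = 6^20 mod 89 instead of the honest one.
6^1 ≡ 6 (mod 89)
6^2 = (6^1)^2 ≡ 6^2 = 36 ≡ 36 (mod 89)
6^4 = (6^2)^2 ≡ 36^2 = 1296 ≡ 50 (mod 89)
6^8 = (6^4)^2 ≡ 50^2 = 2500 ≡ 8 (mod 89)
6^16 = (6^8)^2 ≡ 8^2 = 64 ≡ 64 (mod 89)
6^20 = 6^16 · 6^4 ≡ 64 · 50 ≡ 85 (mod 89).
So M = 85. Lena computes K = M^18 mod 89.
85^1 ≡ 85 (mod 89)
85^2 = (85^1)^2 ≡ 85^2 = 7225 ≡ 16 (mod 89)
85^4 = (85^2)^2 ≡ 16^2 = 256 ≡ 78 (mod 89)
85^8 = (85^4)^2 ≡ 78^2 = 6084 ≡ 32 (mod 89)
85^16 = (85^8)^2 ≡ 32^2 = 1024 ≡ 45 (mod 89)
85^18 = 85^16 · 85^2 ≡ 45 · 16 ≡ 8 (mod 89).

8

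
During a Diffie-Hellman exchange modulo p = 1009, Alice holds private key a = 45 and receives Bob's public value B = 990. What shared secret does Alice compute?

826

Shared key K = 990^45 mod 1009.
990^1 ≡ 990 (mod 1009)
990^2 = (990^1)^2 ≡ 990^2 = 980100 ≡ 361 (mod 1009)
990^4 = (990^2)^2 ≡ 361^2 = 130321 ≡ 160 (mod 1009)
990^8 = (990^4)^2 ≡ 160^2 = 25600 ≡ 375 (mod 1009)
990^16 = (990^8)^2 ≡ 375^2 = 140625 ≡ 374 (mod 1009)
990^32 = (990^16)^2 ≡ 374^2 = 139876 ≡ 634 (mod 1009)
990^45 = 990^32 · 990^8 · 990^4 · 990^1 ≡ 634 · 375 · 160 · 990 ≡ 826 (mod 1009).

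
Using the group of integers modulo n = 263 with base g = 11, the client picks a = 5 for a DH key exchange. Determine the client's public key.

Public value = 11^5 mod 263.
11^1 ≡ 11 (mod 263)
11^2 = (11^1)^2 ≡ 11^2 = 121 ≡ 121 (mod 263)
11^4 = (11^2)^2 ≡ 121^2 = 14641 ≡ 176 (mod 263)
11^5 = 11^4 · 11^1 ≡ 176 · 11 ≡ 95 (mod 263).

95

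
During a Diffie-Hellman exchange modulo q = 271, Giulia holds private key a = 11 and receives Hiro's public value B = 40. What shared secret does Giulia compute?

Shared key K = 40^11 mod 271.
40^1 ≡ 40 (mod 271)
40^2 = (40^1)^2 ≡ 40^2 = 1600 ≡ 245 (mod 271)
40^4 = (40^2)^2 ≡ 245^2 = 60025 ≡ 134 (mod 271)
40^8 = (40^4)^2 ≡ 134^2 = 17956 ≡ 70 (mod 271)
40^11 = 40^8 · 40^2 · 40^1 ≡ 70 · 245 · 40 ≡ 99 (mod 271).

99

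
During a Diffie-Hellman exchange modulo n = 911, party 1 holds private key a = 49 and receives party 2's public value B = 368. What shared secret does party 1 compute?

639

Shared key K = 368^49 mod 911.
368^1 ≡ 368 (mod 911)
368^2 = (368^1)^2 ≡ 368^2 = 135424 ≡ 596 (mod 911)
368^4 = (368^2)^2 ≡ 596^2 = 355216 ≡ 837 (mod 911)
368^8 = (368^4)^2 ≡ 837^2 = 700569 ≡ 10 (mod 911)
368^16 = (368^8)^2 ≡ 10^2 = 100 ≡ 100 (mod 911)
368^32 = (368^16)^2 ≡ 100^2 = 10000 ≡ 890 (mod 911)
368^49 = 368^32 · 368^16 · 368^1 ≡ 890 · 100 · 368 ≡ 639 (mod 911).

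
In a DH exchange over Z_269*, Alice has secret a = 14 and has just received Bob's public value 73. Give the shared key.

224

Shared key K = 73^14 mod 269.
73^1 ≡ 73 (mod 269)
73^2 = (73^1)^2 ≡ 73^2 = 5329 ≡ 218 (mod 269)
73^4 = (73^2)^2 ≡ 218^2 = 47524 ≡ 180 (mod 269)
73^8 = (73^4)^2 ≡ 180^2 = 32400 ≡ 120 (mod 269)
73^14 = 73^8 · 73^4 · 73^2 ≡ 120 · 180 · 218 ≡ 224 (mod 269).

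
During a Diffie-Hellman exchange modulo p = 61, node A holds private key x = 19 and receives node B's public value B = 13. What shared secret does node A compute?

13

Shared key K = 13^19 mod 61.
13^1 ≡ 13 (mod 61)
13^2 = (13^1)^2 ≡ 13^2 = 169 ≡ 47 (mod 61)
13^4 = (13^2)^2 ≡ 47^2 = 2209 ≡ 13 (mod 61)
13^8 = (13^4)^2 ≡ 13^2 = 169 ≡ 47 (mod 61)
13^16 = (13^8)^2 ≡ 47^2 = 2209 ≡ 13 (mod 61)
13^19 = 13^16 · 13^2 · 13^1 ≡ 13 · 47 · 13 ≡ 13 (mod 61).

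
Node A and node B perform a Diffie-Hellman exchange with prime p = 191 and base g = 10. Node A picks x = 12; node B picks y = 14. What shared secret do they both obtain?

134

Node A sends A = g^x mod p = 10^12 mod 191.
10^1 ≡ 10 (mod 191)
10^2 = (10^1)^2 ≡ 10^2 = 100 ≡ 100 (mod 191)
10^4 = (10^2)^2 ≡ 100^2 = 10000 ≡ 68 (mod 191)
10^8 = (10^4)^2 ≡ 68^2 = 4624 ≡ 40 (mod 191)
10^12 = 10^8 · 10^4 ≡ 40 · 68 ≡ 46 (mod 191).
So A = 46. Node B then computes K = A^y mod p = 46^14 mod 191.
46^1 ≡ 46 (mod 191)
46^2 = (46^1)^2 ≡ 46^2 = 2116 ≡ 15 (mod 191)
46^4 = (46^2)^2 ≡ 15^2 = 225 ≡ 34 (mod 191)
46^8 = (46^4)^2 ≡ 34^2 = 1156 ≡ 10 (mod 191)
46^14 = 46^8 · 46^4 · 46^2 ≡ 10 · 34 · 15 ≡ 134 (mod 191).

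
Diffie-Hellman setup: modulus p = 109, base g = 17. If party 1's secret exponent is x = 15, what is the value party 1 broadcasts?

68

Public value = 17^15 (mod 109).
17^1 ≡ 17 (mod 109)
17^2 = (17^1)^2 ≡ 17^2 = 289 ≡ 71 (mod 109)
17^4 = (17^2)^2 ≡ 71^2 = 5041 ≡ 27 (mod 109)
17^8 = (17^4)^2 ≡ 27^2 = 729 ≡ 75 (mod 109)
17^15 = 17^8 · 17^4 · 17^2 · 17^1 ≡ 75 · 27 · 71 · 17 ≡ 68 (mod 109).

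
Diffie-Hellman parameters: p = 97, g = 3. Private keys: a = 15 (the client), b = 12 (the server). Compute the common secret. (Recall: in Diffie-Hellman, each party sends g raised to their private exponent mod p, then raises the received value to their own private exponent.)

22

The client sends A = g^a mod p = 3^15 mod 97.
3^1 ≡ 3 (mod 97)
3^2 = (3^1)^2 ≡ 3^2 = 9 ≡ 9 (mod 97)
3^4 = (3^2)^2 ≡ 9^2 = 81 ≡ 81 (mod 97)
3^8 = (3^4)^2 ≡ 81^2 = 6561 ≡ 62 (mod 97)
3^15 = 3^8 · 3^4 · 3^2 · 3^1 ≡ 62 · 81 · 9 · 3 ≡ 85 (mod 97).
So A = 85. The server then computes K = A^b mod p = 85^12 mod 97.
85^1 ≡ 85 (mod 97)
85^2 = (85^1)^2 ≡ 85^2 = 7225 ≡ 47 (mod 97)
85^4 = (85^2)^2 ≡ 47^2 = 2209 ≡ 75 (mod 97)
85^8 = (85^4)^2 ≡ 75^2 = 5625 ≡ 96 (mod 97)
85^12 = 85^8 · 85^4 ≡ 96 · 75 ≡ 22 (mod 97).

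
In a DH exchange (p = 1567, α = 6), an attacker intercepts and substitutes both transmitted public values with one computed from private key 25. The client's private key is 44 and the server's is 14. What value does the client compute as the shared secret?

The client receives an attacker's public value M = 6^25 mod 1567 instead of the honest one.
6^1 ≡ 6 (mod 1567)
6^2 = (6^1)^2 ≡ 6^2 = 36 ≡ 36 (mod 1567)
6^4 = (6^2)^2 ≡ 36^2 = 1296 ≡ 1296 (mod 1567)
6^8 = (6^4)^2 ≡ 1296^2 = 1679616 ≡ 1359 (mod 1567)
6^16 = (6^8)^2 ≡ 1359^2 = 1846881 ≡ 955 (mod 1567)
6^25 = 6^16 · 6^8 · 6^1 ≡ 955 · 1359 · 6 ≡ 647 (mod 1567).
So M = 647. The client computes K = M^44 mod 1567.
647^1 ≡ 647 (mod 1567)
647^2 = (647^1)^2 ≡ 647^2 = 418609 ≡ 220 (mod 1567)
647^4 = (647^2)^2 ≡ 220^2 = 48400 ≡ 1390 (mod 1567)
647^8 = (647^4)^2 ≡ 1390^2 = 1932100 ≡ 1556 (mod 1567)
647^16 = (647^8)^2 ≡ 1556^2 = 2421136 ≡ 121 (mod 1567)
647^32 = (647^16)^2 ≡ 121^2 = 14641 ≡ 538 (mod 1567)
647^44 = 647^32 · 647^8 · 647^4 ≡ 538 · 1556 · 1390 ≡ 730 (mod 1567).

730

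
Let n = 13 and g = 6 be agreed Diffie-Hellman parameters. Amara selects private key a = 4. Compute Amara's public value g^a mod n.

9

Public value = 6^4 mod 13.
6^1 ≡ 6 (mod 13)
6^2 = (6^1)^2 ≡ 6^2 = 36 ≡ 10 (mod 13)
6^4 = (6^2)^2 ≡ 10^2 = 100 ≡ 9 (mod 13)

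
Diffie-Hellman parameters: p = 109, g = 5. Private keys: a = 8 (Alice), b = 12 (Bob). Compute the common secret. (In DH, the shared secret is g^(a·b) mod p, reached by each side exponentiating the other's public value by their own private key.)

Bob sends B = g^b mod p = 5^12 mod 109.
5^1 ≡ 5 (mod 109)
5^2 = (5^1)^2 ≡ 5^2 = 25 ≡ 25 (mod 109)
5^4 = (5^2)^2 ≡ 25^2 = 625 ≡ 80 (mod 109)
5^8 = (5^4)^2 ≡ 80^2 = 6400 ≡ 78 (mod 109)
5^12 = 5^8 · 5^4 ≡ 78 · 80 ≡ 27 (mod 109).
So B = 27. Alice then computes K = B^a mod p = 27^8 mod 109.
27^1 ≡ 27 (mod 109)
27^2 = (27^1)^2 ≡ 27^2 = 729 ≡ 75 (mod 109)
27^4 = (27^2)^2 ≡ 75^2 = 5625 ≡ 66 (mod 109)
27^8 = (27^4)^2 ≡ 66^2 = 4356 ≡ 105 (mod 109)

105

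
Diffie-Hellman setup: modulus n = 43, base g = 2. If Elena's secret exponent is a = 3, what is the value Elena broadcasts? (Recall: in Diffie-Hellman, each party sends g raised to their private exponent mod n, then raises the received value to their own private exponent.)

Public value = 2^3 (mod 43).
2^1 ≡ 2 (mod 43)
2^2 = (2^1)^2 ≡ 2^2 = 4 ≡ 4 (mod 43)
2^3 = 2^2 · 2^1 ≡ 4 · 2 ≡ 8 (mod 43).

8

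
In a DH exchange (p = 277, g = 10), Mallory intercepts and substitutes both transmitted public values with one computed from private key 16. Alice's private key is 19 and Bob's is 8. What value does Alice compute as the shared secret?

71

Alice receives Mallory's public value M = 10^16 mod 277 instead of the honest one.
10^1 ≡ 10 (mod 277)
10^2 = (10^1)^2 ≡ 10^2 = 100 ≡ 100 (mod 277)
10^4 = (10^2)^2 ≡ 100^2 = 10000 ≡ 28 (mod 277)
10^8 = (10^4)^2 ≡ 28^2 = 784 ≡ 230 (mod 277)
10^16 = (10^8)^2 ≡ 230^2 = 52900 ≡ 270 (mod 277)
So M = 270. Alice computes K = M^19 mod 277.
270^1 ≡ 270 (mod 277)
270^2 = (270^1)^2 ≡ 270^2 = 72900 ≡ 49 (mod 277)
270^4 = (270^2)^2 ≡ 49^2 = 2401 ≡ 185 (mod 277)
270^8 = (270^4)^2 ≡ 185^2 = 34225 ≡ 154 (mod 277)
270^16 = (270^8)^2 ≡ 154^2 = 23716 ≡ 171 (mod 277)
270^19 = 270^16 · 270^2 · 270^1 ≡ 171 · 49 · 270 ≡ 71 (mod 277).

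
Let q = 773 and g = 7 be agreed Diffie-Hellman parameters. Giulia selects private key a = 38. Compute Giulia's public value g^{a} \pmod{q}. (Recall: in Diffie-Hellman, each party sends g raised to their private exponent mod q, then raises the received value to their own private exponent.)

680

Public value = 7^{38} \pmod{773}.
7^1 ≡ 7 (mod 773)
7^2 = (7^1)^2 ≡ 7^2 = 49 ≡ 49 (mod 773)
7^4 = (7^2)^2 ≡ 49^2 = 2401 ≡ 82 (mod 773)
7^8 = (7^4)^2 ≡ 82^2 = 6724 ≡ 540 (mod 773)
7^16 = (7^8)^2 ≡ 540^2 = 291600 ≡ 179 (mod 773)
7^32 = (7^16)^2 ≡ 179^2 = 32041 ≡ 348 (mod 773)
7^38 = 7^32 · 7^4 · 7^2 ≡ 348 · 82 · 49 ≡ 680 (mod 773).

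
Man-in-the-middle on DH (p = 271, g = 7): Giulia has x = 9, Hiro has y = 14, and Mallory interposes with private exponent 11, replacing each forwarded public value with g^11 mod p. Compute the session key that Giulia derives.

90

Giulia receives Mallory's public value M = 7^11 mod 271 instead of the honest one.
7^1 ≡ 7 (mod 271)
7^2 = (7^1)^2 ≡ 7^2 = 49 ≡ 49 (mod 271)
7^4 = (7^2)^2 ≡ 49^2 = 2401 ≡ 233 (mod 271)
7^8 = (7^4)^2 ≡ 233^2 = 54289 ≡ 89 (mod 271)
7^11 = 7^8 · 7^2 · 7^1 ≡ 89 · 49 · 7 ≡ 175 (mod 271).
So M = 175. Giulia computes K = M^9 mod 271.
175^1 ≡ 175 (mod 271)
175^2 = (175^1)^2 ≡ 175^2 = 30625 ≡ 2 (mod 271)
175^4 = (175^2)^2 ≡ 2^2 = 4 ≡ 4 (mod 271)
175^8 = (175^4)^2 ≡ 4^2 = 16 ≡ 16 (mod 271)
175^9 = 175^8 · 175^1 ≡ 16 · 175 ≡ 90 (mod 271).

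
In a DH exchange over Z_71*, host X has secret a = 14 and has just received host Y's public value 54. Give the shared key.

Shared key K = 54^14 mod 71.
54^1 ≡ 54 (mod 71)
54^2 = (54^1)^2 ≡ 54^2 = 2916 ≡ 5 (mod 71)
54^4 = (54^2)^2 ≡ 5^2 = 25 ≡ 25 (mod 71)
54^8 = (54^4)^2 ≡ 25^2 = 625 ≡ 57 (mod 71)
54^14 = 54^8 · 54^4 · 54^2 ≡ 57 · 25 · 5 ≡ 25 (mod 71).

25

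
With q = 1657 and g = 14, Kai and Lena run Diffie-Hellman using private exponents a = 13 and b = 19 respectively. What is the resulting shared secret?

503

Lena sends B = g^b mod q = 14^19 mod 1657.
14^1 ≡ 14 (mod 1657)
14^2 = (14^1)^2 ≡ 14^2 = 196 ≡ 196 (mod 1657)
14^4 = (14^2)^2 ≡ 196^2 = 38416 ≡ 305 (mod 1657)
14^8 = (14^4)^2 ≡ 305^2 = 93025 ≡ 233 (mod 1657)
14^16 = (14^8)^2 ≡ 233^2 = 54289 ≡ 1265 (mod 1657)
14^19 = 14^16 · 14^2 · 14^1 ≡ 1265 · 196 · 14 ≡ 1402 (mod 1657).
So B = 1402. Kai then computes K = B^a mod q = 1402^13 mod 1657.
1402^1 ≡ 1402 (mod 1657)
1402^2 = (1402^1)^2 ≡ 1402^2 = 1965604 ≡ 402 (mod 1657)
1402^4 = (1402^2)^2 ≡ 402^2 = 161604 ≡ 875 (mod 1657)
1402^8 = (1402^4)^2 ≡ 875^2 = 765625 ≡ 91 (mod 1657)
1402^13 = 1402^8 · 1402^4 · 1402^1 ≡ 91 · 875 · 1402 ≡ 503 (mod 1657).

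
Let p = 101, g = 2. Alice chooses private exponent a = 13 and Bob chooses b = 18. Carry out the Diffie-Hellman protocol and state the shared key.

70

Bob sends B = g^b mod p = 2^18 mod 101.
2^1 ≡ 2 (mod 101)
2^2 = (2^1)^2 ≡ 2^2 = 4 ≡ 4 (mod 101)
2^4 = (2^2)^2 ≡ 4^2 = 16 ≡ 16 (mod 101)
2^8 = (2^4)^2 ≡ 16^2 = 256 ≡ 54 (mod 101)
2^16 = (2^8)^2 ≡ 54^2 = 2916 ≡ 88 (mod 101)
2^18 = 2^16 · 2^2 ≡ 88 · 4 ≡ 49 (mod 101).
So B = 49. Alice then computes K = B^a mod p = 49^13 mod 101.
49^1 ≡ 49 (mod 101)
49^2 = (49^1)^2 ≡ 49^2 = 2401 ≡ 78 (mod 101)
49^4 = (49^2)^2 ≡ 78^2 = 6084 ≡ 24 (mod 101)
49^8 = (49^4)^2 ≡ 24^2 = 576 ≡ 71 (mod 101)
49^13 = 49^8 · 49^4 · 49^1 ≡ 71 · 24 · 49 ≡ 70 (mod 101).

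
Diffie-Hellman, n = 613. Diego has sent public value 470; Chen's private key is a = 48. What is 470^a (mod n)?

585

Shared key K = 470^48 mod 613.
470^1 ≡ 470 (mod 613)
470^2 = (470^1)^2 ≡ 470^2 = 220900 ≡ 220 (mod 613)
470^4 = (470^2)^2 ≡ 220^2 = 48400 ≡ 586 (mod 613)
470^8 = (470^4)^2 ≡ 586^2 = 343396 ≡ 116 (mod 613)
470^16 = (470^8)^2 ≡ 116^2 = 13456 ≡ 583 (mod 613)
470^32 = (470^16)^2 ≡ 583^2 = 339889 ≡ 287 (mod 613)
470^48 = 470^32 · 470^16 ≡ 287 · 583 ≡ 585 (mod 613).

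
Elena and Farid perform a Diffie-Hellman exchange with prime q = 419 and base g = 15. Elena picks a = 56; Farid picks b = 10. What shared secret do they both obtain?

121

Elena sends A = g^a mod q = 15^56 mod 419.
15^1 ≡ 15 (mod 419)
15^2 = (15^1)^2 ≡ 15^2 = 225 ≡ 225 (mod 419)
15^4 = (15^2)^2 ≡ 225^2 = 50625 ≡ 345 (mod 419)
15^8 = (15^4)^2 ≡ 345^2 = 119025 ≡ 29 (mod 419)
15^16 = (15^8)^2 ≡ 29^2 = 841 ≡ 3 (mod 419)
15^32 = (15^16)^2 ≡ 3^2 = 9 ≡ 9 (mod 419)
15^56 = 15^32 · 15^16 · 15^8 ≡ 9 · 3 · 29 ≡ 364 (mod 419).
So A = 364. Farid then computes K = A^b mod q = 364^10 mod 419.
364^1 ≡ 364 (mod 419)
364^2 = (364^1)^2 ≡ 364^2 = 132496 ≡ 92 (mod 419)
364^4 = (364^2)^2 ≡ 92^2 = 8464 ≡ 84 (mod 419)
364^8 = (364^4)^2 ≡ 84^2 = 7056 ≡ 352 (mod 419)
364^10 = 364^8 · 364^2 ≡ 352 · 92 ≡ 121 (mod 419).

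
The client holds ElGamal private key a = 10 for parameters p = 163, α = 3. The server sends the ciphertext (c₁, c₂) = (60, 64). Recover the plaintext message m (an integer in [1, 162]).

145

Shared mask s = c₁^a mod p = 60^10 mod 163.
60^1 ≡ 60 (mod 163)
60^2 = (60^1)^2 ≡ 60^2 = 3600 ≡ 14 (mod 163)
60^4 = (60^2)^2 ≡ 14^2 = 196 ≡ 33 (mod 163)
60^8 = (60^4)^2 ≡ 33^2 = 1089 ≡ 111 (mod 163)
60^10 = 60^8 · 60^2 ≡ 111 · 14 ≡ 87 (mod 163).
So s = 87; s⁻¹ ≡ 15 (mod 163).
m = c₂ · s⁻¹ mod 163 = 64 · 15 mod 163 = 145.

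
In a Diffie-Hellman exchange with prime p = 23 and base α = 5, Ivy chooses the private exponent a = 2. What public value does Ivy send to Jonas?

2

Public value = 5^2 (mod 23).
5^1 ≡ 5 (mod 23)
5^2 = (5^1)^2 ≡ 5^2 = 25 ≡ 2 (mod 23)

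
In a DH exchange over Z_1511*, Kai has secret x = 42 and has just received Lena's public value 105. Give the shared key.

Shared key K = 105^42 mod 1511.
105^1 ≡ 105 (mod 1511)
105^2 = (105^1)^2 ≡ 105^2 = 11025 ≡ 448 (mod 1511)
105^4 = (105^2)^2 ≡ 448^2 = 200704 ≡ 1252 (mod 1511)
105^8 = (105^4)^2 ≡ 1252^2 = 1567504 ≡ 597 (mod 1511)
105^16 = (105^8)^2 ≡ 597^2 = 356409 ≡ 1324 (mod 1511)
105^32 = (105^16)^2 ≡ 1324^2 = 1752976 ≡ 216 (mod 1511)
105^42 = 105^32 · 105^8 · 105^2 ≡ 216 · 597 · 448 ≡ 433 (mod 1511).

433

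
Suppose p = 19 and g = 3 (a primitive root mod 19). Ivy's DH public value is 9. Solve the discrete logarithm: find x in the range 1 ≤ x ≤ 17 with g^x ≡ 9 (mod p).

Try successive powers of 3 modulo 19:
3^1 ≡ 3
3^2 ≡ 9
Found: x = 2.

2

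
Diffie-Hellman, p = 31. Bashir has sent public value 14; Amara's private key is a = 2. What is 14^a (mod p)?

Shared key K = 14^2 mod 31.
14^1 ≡ 14 (mod 31)
14^2 = (14^1)^2 ≡ 14^2 = 196 ≡ 10 (mod 31)

10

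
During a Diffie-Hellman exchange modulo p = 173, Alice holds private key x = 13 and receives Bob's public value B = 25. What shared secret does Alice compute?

113

Shared key K = 25^13 mod 173.
25^1 ≡ 25 (mod 173)
25^2 = (25^1)^2 ≡ 25^2 = 625 ≡ 106 (mod 173)
25^4 = (25^2)^2 ≡ 106^2 = 11236 ≡ 164 (mod 173)
25^8 = (25^4)^2 ≡ 164^2 = 26896 ≡ 81 (mod 173)
25^13 = 25^8 · 25^4 · 25^1 ≡ 81 · 164 · 25 ≡ 113 (mod 173).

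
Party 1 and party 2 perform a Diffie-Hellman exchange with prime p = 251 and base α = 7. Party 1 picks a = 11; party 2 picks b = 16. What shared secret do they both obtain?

Party 2 sends B = α^b mod p = 7^16 mod 251.
7^1 ≡ 7 (mod 251)
7^2 = (7^1)^2 ≡ 7^2 = 49 ≡ 49 (mod 251)
7^4 = (7^2)^2 ≡ 49^2 = 2401 ≡ 142 (mod 251)
7^8 = (7^4)^2 ≡ 142^2 = 20164 ≡ 84 (mod 251)
7^16 = (7^8)^2 ≡ 84^2 = 7056 ≡ 28 (mod 251)
So B = 28. Party 1 then computes K = B^a mod p = 28^11 mod 251.
28^1 ≡ 28 (mod 251)
28^2 = (28^1)^2 ≡ 28^2 = 784 ≡ 31 (mod 251)
28^4 = (28^2)^2 ≡ 31^2 = 961 ≡ 208 (mod 251)
28^8 = (28^4)^2 ≡ 208^2 = 43264 ≡ 92 (mod 251)
28^11 = 28^8 · 28^2 · 28^1 ≡ 92 · 31 · 28 ≡ 38 (mod 251).

38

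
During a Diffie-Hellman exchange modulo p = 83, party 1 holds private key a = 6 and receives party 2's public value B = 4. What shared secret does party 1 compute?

29

Shared key K = 4^6 mod 83.
4^1 ≡ 4 (mod 83)
4^2 = (4^1)^2 ≡ 4^2 = 16 ≡ 16 (mod 83)
4^4 = (4^2)^2 ≡ 16^2 = 256 ≡ 7 (mod 83)
4^6 = 4^4 · 4^2 ≡ 7 · 16 ≡ 29 (mod 83).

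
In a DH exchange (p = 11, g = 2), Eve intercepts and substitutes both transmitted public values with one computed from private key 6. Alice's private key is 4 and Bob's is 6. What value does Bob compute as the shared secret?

Bob receives Eve's public value M = 2^6 mod 11 instead of the honest one.
2^1 ≡ 2 (mod 11)
2^2 = (2^1)^2 ≡ 2^2 = 4 ≡ 4 (mod 11)
2^4 = (2^2)^2 ≡ 4^2 = 16 ≡ 5 (mod 11)
2^6 = 2^4 · 2^2 ≡ 5 · 4 ≡ 9 (mod 11).
So M = 9. Bob computes K = M^6 mod 11.
9^1 ≡ 9 (mod 11)
9^2 = (9^1)^2 ≡ 9^2 = 81 ≡ 4 (mod 11)
9^4 = (9^2)^2 ≡ 4^2 = 16 ≡ 5 (mod 11)
9^6 = 9^4 · 9^2 ≡ 5 · 4 ≡ 9 (mod 11).

9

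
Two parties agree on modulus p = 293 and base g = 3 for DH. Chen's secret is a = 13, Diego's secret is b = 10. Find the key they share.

271

Diego sends B = g^b mod p = 3^10 mod 293.
3^1 ≡ 3 (mod 293)
3^2 = (3^1)^2 ≡ 3^2 = 9 ≡ 9 (mod 293)
3^4 = (3^2)^2 ≡ 9^2 = 81 ≡ 81 (mod 293)
3^8 = (3^4)^2 ≡ 81^2 = 6561 ≡ 115 (mod 293)
3^10 = 3^8 · 3^2 ≡ 115 · 9 ≡ 156 (mod 293).
So B = 156. Chen then computes K = B^a mod p = 156^13 mod 293.
156^1 ≡ 156 (mod 293)
156^2 = (156^1)^2 ≡ 156^2 = 24336 ≡ 17 (mod 293)
156^4 = (156^2)^2 ≡ 17^2 = 289 ≡ 289 (mod 293)
156^8 = (156^4)^2 ≡ 289^2 = 83521 ≡ 16 (mod 293)
156^13 = 156^8 · 156^4 · 156^1 ≡ 16 · 289 · 156 ≡ 271 (mod 293).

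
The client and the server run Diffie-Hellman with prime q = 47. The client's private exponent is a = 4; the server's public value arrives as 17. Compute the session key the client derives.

Shared key K = 17^4 mod 47.
17^1 ≡ 17 (mod 47)
17^2 = (17^1)^2 ≡ 17^2 = 289 ≡ 7 (mod 47)
17^4 = (17^2)^2 ≡ 7^2 = 49 ≡ 2 (mod 47)

2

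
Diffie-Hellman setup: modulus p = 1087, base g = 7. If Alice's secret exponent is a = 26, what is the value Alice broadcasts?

Public value = 7^26 (mod 1087).
7^1 ≡ 7 (mod 1087)
7^2 = (7^1)^2 ≡ 7^2 = 49 ≡ 49 (mod 1087)
7^4 = (7^2)^2 ≡ 49^2 = 2401 ≡ 227 (mod 1087)
7^8 = (7^4)^2 ≡ 227^2 = 51529 ≡ 440 (mod 1087)
7^16 = (7^8)^2 ≡ 440^2 = 193600 ≡ 114 (mod 1087)
7^26 = 7^16 · 7^8 · 7^2 ≡ 114 · 440 · 49 ≡ 133 (mod 1087).

133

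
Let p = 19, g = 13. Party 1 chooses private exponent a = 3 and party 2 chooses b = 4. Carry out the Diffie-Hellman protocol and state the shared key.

Party 1 sends A = g^a mod p = 13^3 mod 19.
13^1 ≡ 13 (mod 19)
13^2 = (13^1)^2 ≡ 13^2 = 169 ≡ 17 (mod 19)
13^3 = 13^2 · 13^1 ≡ 17 · 13 ≡ 12 (mod 19).
So A = 12. Party 2 then computes K = A^b mod p = 12^4 mod 19.
12^1 ≡ 12 (mod 19)
12^2 = (12^1)^2 ≡ 12^2 = 144 ≡ 11 (mod 19)
12^4 = (12^2)^2 ≡ 11^2 = 121 ≡ 7 (mod 19)

7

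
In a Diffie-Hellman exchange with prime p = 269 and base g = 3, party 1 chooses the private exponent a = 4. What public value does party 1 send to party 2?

Public value = 3^4 (mod 269).
3^1 ≡ 3 (mod 269)
3^2 = (3^1)^2 ≡ 3^2 = 9 ≡ 9 (mod 269)
3^4 = (3^2)^2 ≡ 9^2 = 81 ≡ 81 (mod 269)

81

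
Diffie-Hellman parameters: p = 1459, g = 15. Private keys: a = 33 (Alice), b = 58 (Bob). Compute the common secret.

Bob sends B = g^b mod p = 15^58 mod 1459.
15^1 ≡ 15 (mod 1459)
15^2 = (15^1)^2 ≡ 15^2 = 225 ≡ 225 (mod 1459)
15^4 = (15^2)^2 ≡ 225^2 = 50625 ≡ 1019 (mod 1459)
15^8 = (15^4)^2 ≡ 1019^2 = 1038361 ≡ 1012 (mod 1459)
15^16 = (15^8)^2 ≡ 1012^2 = 1024144 ≡ 1385 (mod 1459)
15^32 = (15^16)^2 ≡ 1385^2 = 1918225 ≡ 1099 (mod 1459)
15^58 = 15^32 · 15^16 · 15^8 · 15^2 ≡ 1099 · 1385 · 1012 · 225 ≡ 1272 (mod 1459).
So B = 1272. Alice then computes K = B^a mod p = 1272^33 mod 1459.
1272^1 ≡ 1272 (mod 1459)
1272^2 = (1272^1)^2 ≡ 1272^2 = 1617984 ≡ 1412 (mod 1459)
1272^4 = (1272^2)^2 ≡ 1412^2 = 1993744 ≡ 750 (mod 1459)
1272^8 = (1272^4)^2 ≡ 750^2 = 562500 ≡ 785 (mod 1459)
1272^16 = (1272^8)^2 ≡ 785^2 = 616225 ≡ 527 (mod 1459)
1272^32 = (1272^16)^2 ≡ 527^2 = 277729 ≡ 519 (mod 1459)
1272^33 = 1272^32 · 1272^1 ≡ 519 · 1272 ≡ 700 (mod 1459).

700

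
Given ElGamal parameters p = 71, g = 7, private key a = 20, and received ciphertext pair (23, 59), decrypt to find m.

63

Shared mask s = c₁^a mod p = 23^20 mod 71.
23^1 ≡ 23 (mod 71)
23^2 = (23^1)^2 ≡ 23^2 = 529 ≡ 32 (mod 71)
23^4 = (23^2)^2 ≡ 32^2 = 1024 ≡ 30 (mod 71)
23^8 = (23^4)^2 ≡ 30^2 = 900 ≡ 48 (mod 71)
23^16 = (23^8)^2 ≡ 48^2 = 2304 ≡ 32 (mod 71)
23^20 = 23^16 · 23^4 ≡ 32 · 30 ≡ 37 (mod 71).
So s = 37; s⁻¹ ≡ 48 (mod 71).
m = c₂ · s⁻¹ mod 71 = 59 · 48 mod 71 = 63.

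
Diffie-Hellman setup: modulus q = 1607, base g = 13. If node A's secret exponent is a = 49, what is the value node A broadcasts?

Public value = 13^49 (mod 1607).
13^1 ≡ 13 (mod 1607)
13^2 = (13^1)^2 ≡ 13^2 = 169 ≡ 169 (mod 1607)
13^4 = (13^2)^2 ≡ 169^2 = 28561 ≡ 1242 (mod 1607)
13^8 = (13^4)^2 ≡ 1242^2 = 1542564 ≡ 1451 (mod 1607)
13^16 = (13^8)^2 ≡ 1451^2 = 2105401 ≡ 231 (mod 1607)
13^32 = (13^16)^2 ≡ 231^2 = 53361 ≡ 330 (mod 1607)
13^49 = 13^32 · 13^16 · 13^1 ≡ 330 · 231 · 13 ≡ 1078 (mod 1607).

1078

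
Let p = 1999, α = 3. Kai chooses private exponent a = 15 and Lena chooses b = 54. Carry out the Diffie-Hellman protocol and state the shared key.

189

Kai sends A = α^a mod p = 3^15 mod 1999.
3^1 ≡ 3 (mod 1999)
3^2 = (3^1)^2 ≡ 3^2 = 9 ≡ 9 (mod 1999)
3^4 = (3^2)^2 ≡ 9^2 = 81 ≡ 81 (mod 1999)
3^8 = (3^4)^2 ≡ 81^2 = 6561 ≡ 564 (mod 1999)
3^15 = 3^8 · 3^4 · 3^2 · 3^1 ≡ 564 · 81 · 9 · 3 ≡ 85 (mod 1999).
So A = 85. Lena then computes K = A^b mod p = 85^54 mod 1999.
85^1 ≡ 85 (mod 1999)
85^2 = (85^1)^2 ≡ 85^2 = 7225 ≡ 1228 (mod 1999)
85^4 = (85^2)^2 ≡ 1228^2 = 1507984 ≡ 738 (mod 1999)
85^8 = (85^4)^2 ≡ 738^2 = 544644 ≡ 916 (mod 1999)
85^16 = (85^8)^2 ≡ 916^2 = 839056 ≡ 1475 (mod 1999)
85^32 = (85^16)^2 ≡ 1475^2 = 2175625 ≡ 713 (mod 1999)
85^54 = 85^32 · 85^16 · 85^4 · 85^2 ≡ 713 · 1475 · 738 · 1228 ≡ 189 (mod 1999).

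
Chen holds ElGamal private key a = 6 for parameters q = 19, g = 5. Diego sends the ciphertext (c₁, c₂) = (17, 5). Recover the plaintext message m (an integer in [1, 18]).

Shared mask s = c₁^a mod q = 17^6 mod 19.
17^1 ≡ 17 (mod 19)
17^2 = (17^1)^2 ≡ 17^2 = 289 ≡ 4 (mod 19)
17^4 = (17^2)^2 ≡ 4^2 = 16 ≡ 16 (mod 19)
17^6 = 17^4 · 17^2 ≡ 16 · 4 ≡ 7 (mod 19).
So s = 7; s⁻¹ ≡ 11 (mod 19).
m = c₂ · s⁻¹ mod 19 = 5 · 11 mod 19 = 17.

17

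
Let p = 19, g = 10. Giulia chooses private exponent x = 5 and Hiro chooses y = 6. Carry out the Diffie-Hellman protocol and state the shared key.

7

Giulia sends A = g^x mod p = 10^5 mod 19.
10^1 ≡ 10 (mod 19)
10^2 = (10^1)^2 ≡ 10^2 = 100 ≡ 5 (mod 19)
10^4 = (10^2)^2 ≡ 5^2 = 25 ≡ 6 (mod 19)
10^5 = 10^4 · 10^1 ≡ 6 · 10 ≡ 3 (mod 19).
So A = 3. Hiro then computes K = A^y mod p = 3^6 mod 19.
3^1 ≡ 3 (mod 19)
3^2 = (3^1)^2 ≡ 3^2 = 9 ≡ 9 (mod 19)
3^4 = (3^2)^2 ≡ 9^2 = 81 ≡ 5 (mod 19)
3^6 = 3^4 · 3^2 ≡ 5 · 9 ≡ 7 (mod 19).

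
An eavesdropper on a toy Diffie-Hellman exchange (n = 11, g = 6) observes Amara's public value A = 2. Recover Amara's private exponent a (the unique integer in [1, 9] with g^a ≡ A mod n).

Try successive powers of 6 modulo 11:
6^1 ≡ 6
6^2 ≡ 3
6^3 ≡ 7
6^4 ≡ 9
6^5 ≡ 10
6^6 ≡ 5
6^7 ≡ 8
6^8 ≡ 4
6^9 ≡ 2
Found: a = 9.

9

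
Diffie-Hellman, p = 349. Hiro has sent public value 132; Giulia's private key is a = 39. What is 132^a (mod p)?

Shared key K = 132^39 mod 349.
132^1 ≡ 132 (mod 349)
132^2 = (132^1)^2 ≡ 132^2 = 17424 ≡ 323 (mod 349)
132^4 = (132^2)^2 ≡ 323^2 = 104329 ≡ 327 (mod 349)
132^8 = (132^4)^2 ≡ 327^2 = 106929 ≡ 135 (mod 349)
132^16 = (132^8)^2 ≡ 135^2 = 18225 ≡ 77 (mod 349)
132^32 = (132^16)^2 ≡ 77^2 = 5929 ≡ 345 (mod 349)
132^39 = 132^32 · 132^4 · 132^2 · 132^1 ≡ 345 · 327 · 323 · 132 ≡ 218 (mod 349).

218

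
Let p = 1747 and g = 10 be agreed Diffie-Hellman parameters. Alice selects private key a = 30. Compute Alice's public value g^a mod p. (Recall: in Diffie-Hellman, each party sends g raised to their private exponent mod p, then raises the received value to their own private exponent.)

Public value = 10^30 mod 1747.
10^1 ≡ 10 (mod 1747)
10^2 = (10^1)^2 ≡ 10^2 = 100 ≡ 100 (mod 1747)
10^4 = (10^2)^2 ≡ 100^2 = 10000 ≡ 1265 (mod 1747)
10^8 = (10^4)^2 ≡ 1265^2 = 1600225 ≡ 1720 (mod 1747)
10^16 = (10^8)^2 ≡ 1720^2 = 2958400 ≡ 729 (mod 1747)
10^30 = 10^16 · 10^8 · 10^4 · 10^2 ≡ 729 · 1720 · 1265 · 100 ≡ 21 (mod 1747).

21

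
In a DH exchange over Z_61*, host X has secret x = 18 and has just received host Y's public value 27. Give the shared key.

20

Shared key K = 27^18 mod 61.
27^1 ≡ 27 (mod 61)
27^2 = (27^1)^2 ≡ 27^2 = 729 ≡ 58 (mod 61)
27^4 = (27^2)^2 ≡ 58^2 = 3364 ≡ 9 (mod 61)
27^8 = (27^4)^2 ≡ 9^2 = 81 ≡ 20 (mod 61)
27^16 = (27^8)^2 ≡ 20^2 = 400 ≡ 34 (mod 61)
27^18 = 27^16 · 27^2 ≡ 34 · 58 ≡ 20 (mod 61).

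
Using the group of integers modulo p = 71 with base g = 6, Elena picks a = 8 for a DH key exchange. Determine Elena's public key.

Public value = 6^8 (mod 71).
6^1 ≡ 6 (mod 71)
6^2 = (6^1)^2 ≡ 6^2 = 36 ≡ 36 (mod 71)
6^4 = (6^2)^2 ≡ 36^2 = 1296 ≡ 18 (mod 71)
6^8 = (6^4)^2 ≡ 18^2 = 324 ≡ 40 (mod 71)

40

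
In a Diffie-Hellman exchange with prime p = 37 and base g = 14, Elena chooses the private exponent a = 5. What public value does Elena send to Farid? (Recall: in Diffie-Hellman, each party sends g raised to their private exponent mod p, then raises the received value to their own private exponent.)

29

Public value = 14^5 (mod 37).
14^1 ≡ 14 (mod 37)
14^2 = (14^1)^2 ≡ 14^2 = 196 ≡ 11 (mod 37)
14^4 = (14^2)^2 ≡ 11^2 = 121 ≡ 10 (mod 37)
14^5 = 14^4 · 14^1 ≡ 10 · 14 ≡ 29 (mod 37).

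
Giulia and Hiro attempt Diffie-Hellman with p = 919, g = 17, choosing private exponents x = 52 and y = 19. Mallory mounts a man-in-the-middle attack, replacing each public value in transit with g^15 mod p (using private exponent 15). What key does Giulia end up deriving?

8

Giulia receives Mallory's public value M = 17^15 mod 919 instead of the honest one.
17^1 ≡ 17 (mod 919)
17^2 = (17^1)^2 ≡ 17^2 = 289 ≡ 289 (mod 919)
17^4 = (17^2)^2 ≡ 289^2 = 83521 ≡ 811 (mod 919)
17^8 = (17^4)^2 ≡ 811^2 = 657721 ≡ 636 (mod 919)
17^15 = 17^8 · 17^4 · 17^2 · 17^1 ≡ 636 · 811 · 289 · 17 ≡ 8 (mod 919).
So M = 8. Giulia computes K = M^52 mod 919.
8^1 ≡ 8 (mod 919)
8^2 = (8^1)^2 ≡ 8^2 = 64 ≡ 64 (mod 919)
8^4 = (8^2)^2 ≡ 64^2 = 4096 ≡ 420 (mod 919)
8^8 = (8^4)^2 ≡ 420^2 = 176400 ≡ 871 (mod 919)
8^16 = (8^8)^2 ≡ 871^2 = 758641 ≡ 466 (mod 919)
8^32 = (8^16)^2 ≡ 466^2 = 217156 ≡ 272 (mod 919)
8^52 = 8^32 · 8^16 · 8^4 ≡ 272 · 466 · 420 ≡ 8 (mod 919).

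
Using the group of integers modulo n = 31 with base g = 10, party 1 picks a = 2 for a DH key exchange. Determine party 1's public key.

Public value = 10^2 mod 31.
10^1 ≡ 10 (mod 31)
10^2 = (10^1)^2 ≡ 10^2 = 100 ≡ 7 (mod 31)

7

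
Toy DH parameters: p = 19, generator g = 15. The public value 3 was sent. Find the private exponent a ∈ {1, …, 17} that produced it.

11

Try successive powers of 15 modulo 19:
15^1 ≡ 15
15^2 ≡ 16
15^3 ≡ 12
15^4 ≡ 9
15^5 ≡ 2
15^6 ≡ 11
15^7 ≡ 13
15^8 ≡ 5
15^9 ≡ 18
15^10 ≡ 4
15^11 ≡ 3
Found: a = 11.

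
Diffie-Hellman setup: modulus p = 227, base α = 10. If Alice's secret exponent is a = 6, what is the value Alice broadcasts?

65

Public value = 10^6 (mod 227).
10^1 ≡ 10 (mod 227)
10^2 = (10^1)^2 ≡ 10^2 = 100 ≡ 100 (mod 227)
10^4 = (10^2)^2 ≡ 100^2 = 10000 ≡ 12 (mod 227)
10^6 = 10^4 · 10^2 ≡ 12 · 100 ≡ 65 (mod 227).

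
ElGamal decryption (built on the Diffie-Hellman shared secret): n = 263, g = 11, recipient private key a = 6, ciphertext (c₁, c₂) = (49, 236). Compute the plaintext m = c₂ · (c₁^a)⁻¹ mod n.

20

Shared mask s = c₁^a mod n = 49^6 mod 263.
49^1 ≡ 49 (mod 263)
49^2 = (49^1)^2 ≡ 49^2 = 2401 ≡ 34 (mod 263)
49^4 = (49^2)^2 ≡ 34^2 = 1156 ≡ 104 (mod 263)
49^6 = 49^4 · 49^2 ≡ 104 · 34 ≡ 117 (mod 263).
So s = 117; s⁻¹ ≡ 9 (mod 263).
m = c₂ · s⁻¹ mod 263 = 236 · 9 mod 263 = 20.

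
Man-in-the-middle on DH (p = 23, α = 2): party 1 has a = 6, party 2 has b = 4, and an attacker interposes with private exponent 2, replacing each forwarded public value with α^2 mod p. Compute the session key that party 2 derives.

Party 2 receives an attacker's public value M = 2^2 mod 23 instead of the honest one.
2^1 ≡ 2 (mod 23)
2^2 = (2^1)^2 ≡ 2^2 = 4 ≡ 4 (mod 23)
So M = 4. Party 2 computes K = M^4 mod 23.
4^1 ≡ 4 (mod 23)
4^2 = (4^1)^2 ≡ 4^2 = 16 ≡ 16 (mod 23)
4^4 = (4^2)^2 ≡ 16^2 = 256 ≡ 3 (mod 23)

3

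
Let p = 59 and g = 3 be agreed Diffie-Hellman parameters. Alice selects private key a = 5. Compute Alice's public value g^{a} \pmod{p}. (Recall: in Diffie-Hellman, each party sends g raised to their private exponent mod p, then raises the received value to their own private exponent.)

Public value = 3^{5} \pmod{59}.
3^1 ≡ 3 (mod 59)
3^2 = (3^1)^2 ≡ 3^2 = 9 ≡ 9 (mod 59)
3^4 = (3^2)^2 ≡ 9^2 = 81 ≡ 22 (mod 59)
3^5 = 3^4 · 3^1 ≡ 22 · 3 ≡ 7 (mod 59).

7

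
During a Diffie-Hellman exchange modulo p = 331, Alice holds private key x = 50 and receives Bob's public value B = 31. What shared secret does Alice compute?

299

Shared key K = 31^50 mod 331.
31^1 ≡ 31 (mod 331)
31^2 = (31^1)^2 ≡ 31^2 = 961 ≡ 299 (mod 331)
31^4 = (31^2)^2 ≡ 299^2 = 89401 ≡ 31 (mod 331)
31^8 = (31^4)^2 ≡ 31^2 = 961 ≡ 299 (mod 331)
31^16 = (31^8)^2 ≡ 299^2 = 89401 ≡ 31 (mod 331)
31^32 = (31^16)^2 ≡ 31^2 = 961 ≡ 299 (mod 331)
31^50 = 31^32 · 31^16 · 31^2 ≡ 299 · 31 · 299 ≡ 299 (mod 331).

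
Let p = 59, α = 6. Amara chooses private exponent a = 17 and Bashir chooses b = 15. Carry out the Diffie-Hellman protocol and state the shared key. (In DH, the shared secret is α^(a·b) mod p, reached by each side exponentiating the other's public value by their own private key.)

Amara sends A = α^a mod p = 6^17 mod 59.
6^1 ≡ 6 (mod 59)
6^2 = (6^1)^2 ≡ 6^2 = 36 ≡ 36 (mod 59)
6^4 = (6^2)^2 ≡ 36^2 = 1296 ≡ 57 (mod 59)
6^8 = (6^4)^2 ≡ 57^2 = 3249 ≡ 4 (mod 59)
6^16 = (6^8)^2 ≡ 4^2 = 16 ≡ 16 (mod 59)
6^17 = 6^16 · 6^1 ≡ 16 · 6 ≡ 37 (mod 59).
So A = 37. Bashir then computes K = A^b mod p = 37^15 mod 59.
37^1 ≡ 37 (mod 59)
37^2 = (37^1)^2 ≡ 37^2 = 1369 ≡ 12 (mod 59)
37^4 = (37^2)^2 ≡ 12^2 = 144 ≡ 26 (mod 59)
37^8 = (37^4)^2 ≡ 26^2 = 676 ≡ 27 (mod 59)
37^15 = 37^8 · 37^4 · 37^2 · 37^1 ≡ 27 · 26 · 12 · 37 ≡ 50 (mod 59).

50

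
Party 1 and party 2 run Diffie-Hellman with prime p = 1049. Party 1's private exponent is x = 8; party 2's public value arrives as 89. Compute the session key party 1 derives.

244

Shared key K = 89^8 mod 1049.
89^1 ≡ 89 (mod 1049)
89^2 = (89^1)^2 ≡ 89^2 = 7921 ≡ 578 (mod 1049)
89^4 = (89^2)^2 ≡ 578^2 = 334084 ≡ 502 (mod 1049)
89^8 = (89^4)^2 ≡ 502^2 = 252004 ≡ 244 (mod 1049)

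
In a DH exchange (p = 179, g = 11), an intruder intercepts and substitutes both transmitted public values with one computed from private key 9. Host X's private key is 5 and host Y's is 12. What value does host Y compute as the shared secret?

88

Host Y receives an intruder's public value M = 11^9 mod 179 instead of the honest one.
11^1 ≡ 11 (mod 179)
11^2 = (11^1)^2 ≡ 11^2 = 121 ≡ 121 (mod 179)
11^4 = (11^2)^2 ≡ 121^2 = 14641 ≡ 142 (mod 179)
11^8 = (11^4)^2 ≡ 142^2 = 20164 ≡ 116 (mod 179)
11^9 = 11^8 · 11^1 ≡ 116 · 11 ≡ 23 (mod 179).
So M = 23. Host Y computes K = M^12 mod 179.
23^1 ≡ 23 (mod 179)
23^2 = (23^1)^2 ≡ 23^2 = 529 ≡ 171 (mod 179)
23^4 = (23^2)^2 ≡ 171^2 = 29241 ≡ 64 (mod 179)
23^8 = (23^4)^2 ≡ 64^2 = 4096 ≡ 158 (mod 179)
23^12 = 23^8 · 23^4 ≡ 158 · 64 ≡ 88 (mod 179).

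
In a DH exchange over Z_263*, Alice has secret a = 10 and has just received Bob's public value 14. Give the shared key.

121

Shared key K = 14^10 mod 263.
14^1 ≡ 14 (mod 263)
14^2 = (14^1)^2 ≡ 14^2 = 196 ≡ 196 (mod 263)
14^4 = (14^2)^2 ≡ 196^2 = 38416 ≡ 18 (mod 263)
14^8 = (14^4)^2 ≡ 18^2 = 324 ≡ 61 (mod 263)
14^10 = 14^8 · 14^2 ≡ 61 · 196 ≡ 121 (mod 263).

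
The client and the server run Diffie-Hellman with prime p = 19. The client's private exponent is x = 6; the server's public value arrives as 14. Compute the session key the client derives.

Shared key K = 14^6 mod 19.
14^1 ≡ 14 (mod 19)
14^2 = (14^1)^2 ≡ 14^2 = 196 ≡ 6 (mod 19)
14^4 = (14^2)^2 ≡ 6^2 = 36 ≡ 17 (mod 19)
14^6 = 14^4 · 14^2 ≡ 17 · 6 ≡ 7 (mod 19).

7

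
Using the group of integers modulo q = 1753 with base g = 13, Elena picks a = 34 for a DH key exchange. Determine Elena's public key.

1061

Public value = 13^34 mod 1753.
13^1 ≡ 13 (mod 1753)
13^2 = (13^1)^2 ≡ 13^2 = 169 ≡ 169 (mod 1753)
13^4 = (13^2)^2 ≡ 169^2 = 28561 ≡ 513 (mod 1753)
13^8 = (13^4)^2 ≡ 513^2 = 263169 ≡ 219 (mod 1753)
13^16 = (13^8)^2 ≡ 219^2 = 47961 ≡ 630 (mod 1753)
13^32 = (13^16)^2 ≡ 630^2 = 396900 ≡ 722 (mod 1753)
13^34 = 13^32 · 13^2 ≡ 722 · 169 ≡ 1061 (mod 1753).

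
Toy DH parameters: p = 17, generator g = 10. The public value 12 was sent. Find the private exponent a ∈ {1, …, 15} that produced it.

Try successive powers of 10 modulo 17:
10^1 ≡ 10
10^2 ≡ 15
10^3 ≡ 14
10^4 ≡ 4
10^5 ≡ 6
10^6 ≡ 9
10^7 ≡ 5
10^8 ≡ 16
10^9 ≡ 7
10^10 ≡ 2
10^11 ≡ 3
10^12 ≡ 13
10^13 ≡ 11
10^14 ≡ 8
10^15 ≡ 12
Found: a = 15.

15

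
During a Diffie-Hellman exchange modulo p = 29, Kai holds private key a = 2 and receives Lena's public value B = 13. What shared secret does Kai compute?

Shared key K = 13^2 mod 29.
13^1 ≡ 13 (mod 29)
13^2 = (13^1)^2 ≡ 13^2 = 169 ≡ 24 (mod 29)

24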